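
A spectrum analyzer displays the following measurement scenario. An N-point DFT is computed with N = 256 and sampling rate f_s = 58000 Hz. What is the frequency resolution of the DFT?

DFT frequency resolution = f_s / N
= 58000 / 256 = 3625/16 Hz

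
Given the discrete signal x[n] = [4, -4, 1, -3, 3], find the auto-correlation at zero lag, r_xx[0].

The auto-correlation at zero lag r_xx[0] equals the signal energy.
r_xx[0] = sum of x[n]^2 = 4^2 + (-4)^2 + 1^2 + (-3)^2 + 3^2
= 16 + 16 + 1 + 9 + 9 = 51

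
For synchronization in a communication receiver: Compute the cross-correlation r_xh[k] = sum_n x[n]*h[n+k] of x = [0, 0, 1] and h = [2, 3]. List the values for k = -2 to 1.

Both sequences indexed from 0 and zero outside their support.
Lags with overlap: k = -2 to 1.
  r_xh[-2] = x[2]*h[0] = 2
  r_xh[-1] = x[1]*h[0] + x[2]*h[1] = 3
  r_xh[0] = x[0]*h[0] + x[1]*h[1] = 0
  r_xh[1] = x[0]*h[1] = 0
r_xh = [2, 3, 0, 0] (for k = -2, ..., 1)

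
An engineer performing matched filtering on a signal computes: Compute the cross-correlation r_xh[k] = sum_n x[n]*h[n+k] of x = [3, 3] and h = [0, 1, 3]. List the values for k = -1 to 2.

Both sequences indexed from 0 and zero outside their support.
Lags with overlap: k = -1 to 2.
  r_xh[-1] = x[1]*h[0] = 0
  r_xh[0] = x[0]*h[0] + x[1]*h[1] = 3
  r_xh[1] = x[0]*h[1] + x[1]*h[2] = 12
  r_xh[2] = x[0]*h[2] = 9
r_xh = [0, 3, 12, 9] (for k = -1, ..., 2)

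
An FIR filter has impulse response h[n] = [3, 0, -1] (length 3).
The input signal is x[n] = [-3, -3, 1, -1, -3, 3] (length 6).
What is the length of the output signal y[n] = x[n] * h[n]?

For linear convolution, the output length is:
len(y) = len(x) + len(h) - 1 = 6 + 3 - 1 = 8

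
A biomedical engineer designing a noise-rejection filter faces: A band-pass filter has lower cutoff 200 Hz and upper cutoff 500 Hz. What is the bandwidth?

Bandwidth = f_high - f_low
= 500 Hz - 200 Hz = 300 Hz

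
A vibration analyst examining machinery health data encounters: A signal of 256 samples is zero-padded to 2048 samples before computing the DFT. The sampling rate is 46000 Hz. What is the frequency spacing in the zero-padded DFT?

Original DFT: N = 256, resolution = f_s/N = 46000/256 = 2875/16 Hz
Zero-padded DFT: N = 2048, resolution = f_s/N = 46000/2048 = 2875/128 Hz
Zero-padding interpolates the spectrum (finer frequency grid)
but does NOT improve the true spectral resolution (ability to resolve close frequencies).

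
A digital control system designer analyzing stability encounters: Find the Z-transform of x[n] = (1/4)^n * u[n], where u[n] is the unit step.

The Z-transform of a^n * u[n] is z/(z-a) for |z| > |a|.
Here a = 1/4, so X(z) = z/(z - (1/4)) = 4z/(4z - 1)
ROC: |z| > 1/4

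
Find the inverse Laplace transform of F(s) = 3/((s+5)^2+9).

Standard pair: w/((s+a)^2+w^2) <-> e^(-at)*sin(wt)*u(t)
With a=5, w=3: f(t) = e^(-5t)*sin(3t)*u(t)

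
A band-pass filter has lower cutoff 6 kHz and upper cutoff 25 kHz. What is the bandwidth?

Bandwidth = f_high - f_low
= 25 kHz - 6 kHz = 19 kHz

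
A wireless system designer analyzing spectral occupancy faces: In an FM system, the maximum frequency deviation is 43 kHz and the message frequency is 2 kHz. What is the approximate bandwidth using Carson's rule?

Carson's rule: BW = 2*(delta_f + f_m)
= 2*(43 + 2) kHz = 90 kHz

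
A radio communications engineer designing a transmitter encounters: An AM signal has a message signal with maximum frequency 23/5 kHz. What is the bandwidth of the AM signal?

In AM (double-sideband), the bandwidth is twice the message frequency.
BW = 2 * f_m = 2 * 23/5 kHz = 46/5 kHz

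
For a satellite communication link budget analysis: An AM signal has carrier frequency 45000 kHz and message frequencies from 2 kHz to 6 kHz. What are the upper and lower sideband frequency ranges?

Upper sideband (USB) = fc + [fm_low, fm_high] = 45000 + [2, 6] = [45002, 45006] kHz
Lower sideband (LSB) = fc - [fm_high, fm_low] = 45000 - [6, 2] = [44994, 44998] kHz
Total occupied spectrum: 44994 kHz to 45006 kHz (plus carrier at 45000 kHz)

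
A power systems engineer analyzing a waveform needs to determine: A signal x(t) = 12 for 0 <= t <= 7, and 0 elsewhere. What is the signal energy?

Energy = integral of |x(t)|^2 dt over the signal duration
= 12^2 * 7 = 144 * 7 = 1008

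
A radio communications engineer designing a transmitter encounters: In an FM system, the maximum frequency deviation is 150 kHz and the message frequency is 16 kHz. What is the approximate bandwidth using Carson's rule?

Carson's rule: BW = 2*(delta_f + f_m)
= 2*(150 + 16) kHz = 332 kHz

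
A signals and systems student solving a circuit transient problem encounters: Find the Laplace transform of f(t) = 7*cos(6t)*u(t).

Standard pair: cos(wt)*u(t) <-> s/(s^2+w^2)
With w = 6: L{7*cos(6t)*u(t)} = 7s/(s^2+36)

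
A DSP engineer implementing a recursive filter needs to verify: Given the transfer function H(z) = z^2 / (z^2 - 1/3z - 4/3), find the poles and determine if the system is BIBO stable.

Poles are roots of the denominator: z^2 - 1/3z - 4/3 = 0.
Quadratic formula: z = [-(-1/3) +/- sqrt((-1/3)^2 - 4*(-4/3))] / 2
Discriminant = 1/9 + 16/3 = 49/9; sqrt = 7/3.
z = (1/3 +/- 7/3) / 2 => z = 4/3 or z = -1.
|p1| = 1, |p2| = 4/3.
For BIBO stability, all poles must lie inside the unit circle (|p| < 1).
System is UNSTABLE since at least one |p| >= 1.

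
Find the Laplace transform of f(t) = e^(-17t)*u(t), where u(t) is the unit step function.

Standard Laplace transform pair:
e^(-at)*u(t) <-> 1/(s+a)
With a = 17: L{e^(-17t)*u(t)} = 1/(s+17), ROC: Re(s) > -17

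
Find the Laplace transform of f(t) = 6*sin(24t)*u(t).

Standard pair: sin(wt)*u(t) <-> w/(s^2+w^2)
With w = 24: L{6*sin(24t)*u(t)} = 144/(s^2+576)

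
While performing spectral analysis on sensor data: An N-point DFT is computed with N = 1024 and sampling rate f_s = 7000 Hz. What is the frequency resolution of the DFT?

DFT frequency resolution = f_s / N
= 7000 / 1024 = 875/128 Hz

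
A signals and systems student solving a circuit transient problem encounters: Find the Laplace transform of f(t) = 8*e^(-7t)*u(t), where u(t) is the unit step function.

Standard Laplace transform pair:
e^(-at)*u(t) <-> 1/(s+a)
With a = 7: L{8*e^(-7t)*u(t)} = 8/(s+7), ROC: Re(s) > -7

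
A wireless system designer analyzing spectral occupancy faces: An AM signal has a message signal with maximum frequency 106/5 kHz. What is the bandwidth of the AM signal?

In AM (double-sideband), the bandwidth is twice the message frequency.
BW = 2 * f_m = 2 * 106/5 kHz = 212/5 kHz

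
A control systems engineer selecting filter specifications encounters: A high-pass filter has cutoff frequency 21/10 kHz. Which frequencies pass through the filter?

A high-pass filter passes all frequencies above the cutoff frequency 21/10 kHz and attenuates lower frequencies.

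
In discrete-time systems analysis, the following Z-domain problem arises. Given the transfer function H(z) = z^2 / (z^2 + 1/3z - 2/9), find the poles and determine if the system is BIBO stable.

Poles are roots of the denominator: z^2 + 1/3z - 2/9 = 0.
Quadratic formula: z = [-(1/3) +/- sqrt((1/3)^2 - 4*(-2/9))] / 2
Discriminant = 1/9 + 8/9 = 1; sqrt = 1.
z = (-1/3 +/- 1) / 2 => z = 1/3 or z = -2/3.
|p1| = 2/3, |p2| = 1/3.
For BIBO stability, all poles must lie inside the unit circle (|p| < 1).
System is STABLE since both |p| < 1.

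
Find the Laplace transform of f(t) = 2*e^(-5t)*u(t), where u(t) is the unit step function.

Standard Laplace transform pair:
e^(-at)*u(t) <-> 1/(s+a)
With a = 5: L{2*e^(-5t)*u(t)} = 2/(s+5), ROC: Re(s) > -5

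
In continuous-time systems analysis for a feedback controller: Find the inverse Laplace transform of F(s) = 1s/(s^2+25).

Standard pair: s/(s^2+w^2) <-> cos(wt)*u(t)
With k=1, w=5: f(t) = cos(5t)*u(t)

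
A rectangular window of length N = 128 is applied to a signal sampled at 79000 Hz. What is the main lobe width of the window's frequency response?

For a rectangular window of length N,
the main lobe width in frequency is 2*f_s/N.
= 2*79000/128 = 9875/8 Hz
This determines the minimum frequency separation for resolving two sinusoids.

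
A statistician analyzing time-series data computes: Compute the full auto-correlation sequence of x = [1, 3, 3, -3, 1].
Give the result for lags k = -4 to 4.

r_xx[k] = sum_m x[m]*x[m+k], indexed from 0, for k = -4 to 4:
  r_xx[-4] = x[4]*x[0] = 1
  r_xx[-3] = x[3]*x[0] + x[4]*x[1] = 0
  r_xx[-2] = x[2]*x[0] + x[3]*x[1] + x[4]*x[2] = -3
  r_xx[-1] = x[1]*x[0] + x[2]*x[1] + x[3]*x[2] + x[4]*x[3] = 0
  r_xx[0] = x[0]*x[0] + x[1]*x[1] + x[2]*x[2] + x[3]*x[3] + x[4]*x[4] = 29
  r_xx[1] = x[0]*x[1] + x[1]*x[2] + x[2]*x[3] + x[3]*x[4] = 0
  r_xx[2] = x[0]*x[2] + x[1]*x[3] + x[2]*x[4] = -3
  r_xx[3] = x[0]*x[3] + x[1]*x[4] = 0
  r_xx[4] = x[0]*x[4] = 1
r_xx = [1, 0, -3, 0, 29, 0, -3, 0, 1]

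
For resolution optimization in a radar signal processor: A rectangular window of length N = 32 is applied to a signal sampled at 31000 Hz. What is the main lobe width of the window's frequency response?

For a rectangular window of length N,
the main lobe width in frequency is 2*f_s/N.
= 2*31000/32 = 3875/2 Hz
This determines the minimum frequency separation for resolving two sinusoids.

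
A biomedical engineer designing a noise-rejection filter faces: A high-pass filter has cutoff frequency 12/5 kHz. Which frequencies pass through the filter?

A high-pass filter passes all frequencies above the cutoff frequency 12/5 kHz and attenuates lower frequencies.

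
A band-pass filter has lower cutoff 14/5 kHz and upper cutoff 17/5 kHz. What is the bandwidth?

Bandwidth = f_high - f_low
= 17/5 kHz - 14/5 kHz = 3/5 kHz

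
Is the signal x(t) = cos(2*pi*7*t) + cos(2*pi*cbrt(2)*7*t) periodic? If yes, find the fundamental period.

f1 = 7 Hz, f2 = 7*cbrt(2) Hz
Ratio f2/f1 = cbrt(2), which is irrational.
Since the frequency ratio is irrational, no common period exists.
The signal is not periodic.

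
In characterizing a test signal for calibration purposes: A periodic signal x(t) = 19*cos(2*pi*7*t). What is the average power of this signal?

Average power of A*cos(wt) is A^2/2.
P = 19^2 / 2 = 361/2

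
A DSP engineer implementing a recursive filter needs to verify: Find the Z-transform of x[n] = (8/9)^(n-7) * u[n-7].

Time-shifting property: if X(z) = Z{x[n]}, then Z{x[n-d]} = z^(-d) * X(z)
X(z) = z/(z - 8/9) for x[n] = (8/9)^n * u[n]
Z{x[n-7]} = z^(-7) * z/(z - 8/9) = z^(-6)/(z - 8/9)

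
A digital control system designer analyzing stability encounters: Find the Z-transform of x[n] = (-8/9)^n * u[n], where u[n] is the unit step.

The Z-transform of a^n * u[n] is z/(z-a) for |z| > |a|.
Here a = -8/9, so X(z) = z/(z - (-8/9)) = 9z/(9z + 8)
ROC: |z| > 8/9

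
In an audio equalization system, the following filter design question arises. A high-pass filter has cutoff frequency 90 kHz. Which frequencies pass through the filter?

A high-pass filter passes all frequencies above the cutoff frequency 90 kHz and attenuates lower frequencies.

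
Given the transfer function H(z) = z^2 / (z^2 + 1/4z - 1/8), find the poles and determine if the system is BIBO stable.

Poles are roots of the denominator: z^2 + 1/4z - 1/8 = 0.
Quadratic formula: z = [-(1/4) +/- sqrt((1/4)^2 - 4*(-1/8))] / 2
Discriminant = 1/16 + 1/2 = 9/16; sqrt = 3/4.
z = (-1/4 +/- 3/4) / 2 => z = 1/4 or z = -1/2.
|p1| = 1/2, |p2| = 1/4.
For BIBO stability, all poles must lie inside the unit circle (|p| < 1).
System is STABLE since both |p| < 1.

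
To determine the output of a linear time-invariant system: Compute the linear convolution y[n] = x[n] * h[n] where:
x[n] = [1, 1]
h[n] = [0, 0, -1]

y[n] = sum_k x[k]*h[n-k]. Output length = len(x) + len(h) - 1 = 2 + 3 - 1 = 4.
y[0] = 1*0 = 0
y[1] = 1*0 + 1*0 = 0
y[2] = 1*0 + 1*-1 = -1
y[3] = 1*-1 = -1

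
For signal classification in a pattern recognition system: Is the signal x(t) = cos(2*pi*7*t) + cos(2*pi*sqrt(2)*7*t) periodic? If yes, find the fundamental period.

f1 = 7 Hz, f2 = 7*sqrt(2) Hz
Ratio f2/f1 = sqrt(2), which is irrational.
Since the frequency ratio is irrational, no common period exists.
The signal is not periodic.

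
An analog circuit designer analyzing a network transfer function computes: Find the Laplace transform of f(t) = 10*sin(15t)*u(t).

Standard pair: sin(wt)*u(t) <-> w/(s^2+w^2)
With w = 15: L{10*sin(15t)*u(t)} = 150/(s^2+225)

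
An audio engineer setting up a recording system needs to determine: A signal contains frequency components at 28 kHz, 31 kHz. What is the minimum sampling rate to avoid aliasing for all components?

The highest frequency component is f_max = 31 kHz.
Nyquist rate = 2 * f_max = 2 * 31 kHz = 62 kHz.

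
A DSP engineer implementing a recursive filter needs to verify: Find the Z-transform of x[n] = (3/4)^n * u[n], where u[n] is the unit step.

The Z-transform of a^n * u[n] is z/(z-a) for |z| > |a|.
Here a = 3/4, so X(z) = z/(z - (3/4)) = 4z/(4z - 3)
ROC: |z| > 3/4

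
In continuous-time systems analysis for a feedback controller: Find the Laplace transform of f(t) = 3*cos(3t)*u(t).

Standard pair: cos(wt)*u(t) <-> s/(s^2+w^2)
With w = 3: L{3*cos(3t)*u(t)} = 3s/(s^2+9)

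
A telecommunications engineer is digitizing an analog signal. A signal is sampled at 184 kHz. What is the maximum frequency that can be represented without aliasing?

The maximum frequency that can be represented without aliasing
is the Nyquist frequency: f_max = f_s / 2 = 184 kHz / 2 = 92 kHz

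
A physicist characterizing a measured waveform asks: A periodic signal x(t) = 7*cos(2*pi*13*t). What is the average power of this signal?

Average power of A*cos(wt) is A^2/2.
P = 7^2 / 2 = 49/2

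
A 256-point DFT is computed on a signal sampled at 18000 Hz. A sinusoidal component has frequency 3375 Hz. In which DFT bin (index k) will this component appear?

DFT frequency resolution = f_s/N = 18000/256 = 1125/16 Hz
Bin index k = f_signal / resolution = 3375 / 1125/16 = 48
The signal frequency 3375 Hz falls in DFT bin k = 48.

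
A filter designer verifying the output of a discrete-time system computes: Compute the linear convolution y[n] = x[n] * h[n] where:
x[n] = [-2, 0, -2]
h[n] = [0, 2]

y[n] = sum_k x[k]*h[n-k]. Output length = len(x) + len(h) - 1 = 3 + 2 - 1 = 4.
y[0] = -2*0 = 0
y[1] = 0*0 + -2*2 = -4
y[2] = -2*0 + 0*2 = 0
y[3] = -2*2 = -4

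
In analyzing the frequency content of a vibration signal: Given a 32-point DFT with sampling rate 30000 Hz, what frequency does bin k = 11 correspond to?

The frequency of DFT bin k is: f_k = k * f_s / N
f_11 = 11 * 30000 / 32 = 20625/2 Hz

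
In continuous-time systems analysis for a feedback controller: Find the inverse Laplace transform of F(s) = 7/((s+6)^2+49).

Standard pair: w/((s+a)^2+w^2) <-> e^(-at)*sin(wt)*u(t)
With a=6, w=7: f(t) = e^(-6t)*sin(7t)*u(t)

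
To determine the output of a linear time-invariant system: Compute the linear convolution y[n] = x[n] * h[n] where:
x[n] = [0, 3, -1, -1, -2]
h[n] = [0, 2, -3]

y[n] = sum_k x[k]*h[n-k]. Output length = len(x) + len(h) - 1 = 5 + 3 - 1 = 7.
y[0] = 0*0 = 0
y[1] = 3*0 + 0*2 = 0
y[2] = -1*0 + 3*2 + 0*-3 = 6
y[3] = -1*0 + -1*2 + 3*-3 = -11
y[4] = -2*0 + -1*2 + -1*-3 = 1
y[5] = -2*2 + -1*-3 = -1
y[6] = -2*-3 = 6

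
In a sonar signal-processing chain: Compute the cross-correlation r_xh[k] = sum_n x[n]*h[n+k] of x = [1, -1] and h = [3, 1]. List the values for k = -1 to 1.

Both sequences indexed from 0 and zero outside their support.
Lags with overlap: k = -1 to 1.
  r_xh[-1] = x[1]*h[0] = -3
  r_xh[0] = x[0]*h[0] + x[1]*h[1] = 2
  r_xh[1] = x[0]*h[1] = 1
r_xh = [-3, 2, 1] (for k = -1, ..., 1)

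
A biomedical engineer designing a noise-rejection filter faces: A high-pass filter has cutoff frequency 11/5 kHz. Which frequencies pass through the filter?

A high-pass filter passes all frequencies above the cutoff frequency 11/5 kHz and attenuates lower frequencies.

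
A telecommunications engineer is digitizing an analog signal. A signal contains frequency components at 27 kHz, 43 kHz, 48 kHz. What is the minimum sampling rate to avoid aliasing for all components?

The highest frequency component is f_max = 48 kHz.
Nyquist rate = 2 * f_max = 2 * 48 kHz = 96 kHz.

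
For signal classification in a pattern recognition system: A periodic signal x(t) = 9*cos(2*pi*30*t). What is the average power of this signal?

Average power of A*cos(wt) is A^2/2.
P = 9^2 / 2 = 81/2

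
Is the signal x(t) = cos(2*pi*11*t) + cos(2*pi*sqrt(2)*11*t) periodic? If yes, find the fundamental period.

f1 = 11 Hz, f2 = 11*sqrt(2) Hz
Ratio f2/f1 = sqrt(2), which is irrational.
Since the frequency ratio is irrational, no common period exists.
The signal is not periodic.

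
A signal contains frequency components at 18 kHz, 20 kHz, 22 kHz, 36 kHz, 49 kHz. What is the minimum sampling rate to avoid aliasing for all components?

The highest frequency component is f_max = 49 kHz.
Nyquist rate = 2 * f_max = 2 * 49 kHz = 98 kHz.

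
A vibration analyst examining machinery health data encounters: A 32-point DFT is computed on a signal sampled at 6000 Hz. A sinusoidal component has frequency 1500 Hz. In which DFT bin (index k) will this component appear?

DFT frequency resolution = f_s/N = 6000/32 = 375/2 Hz
Bin index k = f_signal / resolution = 1500 / 375/2 = 8
The signal frequency 1500 Hz falls in DFT bin k = 8.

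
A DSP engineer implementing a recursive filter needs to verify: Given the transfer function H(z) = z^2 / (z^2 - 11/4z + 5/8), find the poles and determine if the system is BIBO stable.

Poles are roots of the denominator: z^2 - 11/4z + 5/8 = 0.
Quadratic formula: z = [-(-11/4) +/- sqrt((-11/4)^2 - 4*(5/8))] / 2
Discriminant = 121/16 - 5/2 = 81/16; sqrt = 9/4.
z = (11/4 +/- 9/4) / 2 => z = 5/2 or z = 1/4.
|p1| = 5/2, |p2| = 1/4.
For BIBO stability, all poles must lie inside the unit circle (|p| < 1).
System is UNSTABLE since at least one |p| >= 1.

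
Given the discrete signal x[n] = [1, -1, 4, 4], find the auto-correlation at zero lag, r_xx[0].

The auto-correlation at zero lag r_xx[0] equals the signal energy.
r_xx[0] = sum of x[n]^2 = 1^2 + (-1)^2 + 4^2 + 4^2
= 1 + 1 + 16 + 16 = 34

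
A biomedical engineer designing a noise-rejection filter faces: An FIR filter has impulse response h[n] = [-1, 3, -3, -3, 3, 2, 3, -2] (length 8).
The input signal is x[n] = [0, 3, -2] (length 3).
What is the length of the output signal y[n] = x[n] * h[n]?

For linear convolution, the output length is:
len(y) = len(x) + len(h) - 1 = 3 + 8 - 1 = 10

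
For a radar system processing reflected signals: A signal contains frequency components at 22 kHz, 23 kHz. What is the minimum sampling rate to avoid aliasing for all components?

The highest frequency component is f_max = 23 kHz.
Nyquist rate = 2 * f_max = 2 * 23 kHz = 46 kHz.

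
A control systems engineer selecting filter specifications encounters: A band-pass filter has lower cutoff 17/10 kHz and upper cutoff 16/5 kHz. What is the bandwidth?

Bandwidth = f_high - f_low
= 16/5 kHz - 17/10 kHz = 3/2 kHz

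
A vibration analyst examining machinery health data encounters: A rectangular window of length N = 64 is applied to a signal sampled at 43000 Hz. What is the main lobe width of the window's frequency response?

For a rectangular window of length N,
the main lobe width in frequency is 2*f_s/N.
= 2*43000/64 = 5375/4 Hz
This determines the minimum frequency separation for resolving two sinusoids.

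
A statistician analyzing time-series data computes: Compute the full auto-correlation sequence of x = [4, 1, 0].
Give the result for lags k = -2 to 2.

r_xx[k] = sum_m x[m]*x[m+k], indexed from 0, for k = -2 to 2:
  r_xx[-2] = x[2]*x[0] = 0
  r_xx[-1] = x[1]*x[0] + x[2]*x[1] = 4
  r_xx[0] = x[0]*x[0] + x[1]*x[1] + x[2]*x[2] = 17
  r_xx[1] = x[0]*x[1] + x[1]*x[2] = 4
  r_xx[2] = x[0]*x[2] = 0
r_xx = [0, 4, 17, 4, 0]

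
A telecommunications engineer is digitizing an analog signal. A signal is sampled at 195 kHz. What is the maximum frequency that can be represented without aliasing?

The maximum frequency that can be represented without aliasing
is the Nyquist frequency: f_max = f_s / 2 = 195 kHz / 2 = 195/2 kHz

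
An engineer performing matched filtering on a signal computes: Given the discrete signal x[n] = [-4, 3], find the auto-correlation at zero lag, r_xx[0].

The auto-correlation at zero lag r_xx[0] equals the signal energy.
r_xx[0] = sum of x[n]^2 = (-4)^2 + 3^2
= 16 + 9 = 25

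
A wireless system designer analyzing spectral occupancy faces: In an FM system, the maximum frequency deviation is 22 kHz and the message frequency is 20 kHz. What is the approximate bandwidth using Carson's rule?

Carson's rule: BW = 2*(delta_f + f_m)
= 2*(22 + 20) kHz = 84 kHz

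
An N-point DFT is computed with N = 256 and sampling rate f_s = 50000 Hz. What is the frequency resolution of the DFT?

DFT frequency resolution = f_s / N
= 50000 / 256 = 3125/16 Hz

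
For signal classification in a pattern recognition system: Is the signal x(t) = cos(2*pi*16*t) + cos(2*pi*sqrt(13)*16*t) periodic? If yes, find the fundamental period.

f1 = 16 Hz, f2 = 16*sqrt(13) Hz
Ratio f2/f1 = sqrt(13), which is irrational.
Since the frequency ratio is irrational, no common period exists.
The signal is not periodic.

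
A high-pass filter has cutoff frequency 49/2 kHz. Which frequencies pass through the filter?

A high-pass filter passes all frequencies above the cutoff frequency 49/2 kHz and attenuates lower frequencies.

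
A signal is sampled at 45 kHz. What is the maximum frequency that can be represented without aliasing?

The maximum frequency that can be represented without aliasing
is the Nyquist frequency: f_max = f_s / 2 = 45 kHz / 2 = 45/2 kHz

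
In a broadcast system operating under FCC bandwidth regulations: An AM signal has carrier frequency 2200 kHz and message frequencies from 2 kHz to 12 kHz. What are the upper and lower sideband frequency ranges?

Upper sideband (USB) = fc + [fm_low, fm_high] = 2200 + [2, 12] = [2202, 2212] kHz
Lower sideband (LSB) = fc - [fm_high, fm_low] = 2200 - [12, 2] = [2188, 2198] kHz
Total occupied spectrum: 2188 kHz to 2212 kHz (plus carrier at 2200 kHz)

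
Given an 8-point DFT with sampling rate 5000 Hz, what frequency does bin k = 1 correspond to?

The frequency of DFT bin k is: f_k = k * f_s / N
f_1 = 1 * 5000 / 8 = 625 Hz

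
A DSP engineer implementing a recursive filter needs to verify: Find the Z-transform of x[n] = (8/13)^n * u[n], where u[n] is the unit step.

The Z-transform of a^n * u[n] is z/(z-a) for |z| > |a|.
Here a = 8/13, so X(z) = z/(z - (8/13)) = 13z/(13z - 8)
ROC: |z| > 8/13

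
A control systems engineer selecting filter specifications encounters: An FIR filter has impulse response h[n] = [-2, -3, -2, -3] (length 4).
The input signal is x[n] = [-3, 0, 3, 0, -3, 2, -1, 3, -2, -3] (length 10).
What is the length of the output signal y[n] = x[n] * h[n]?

For linear convolution, the output length is:
len(y) = len(x) + len(h) - 1 = 10 + 4 - 1 = 13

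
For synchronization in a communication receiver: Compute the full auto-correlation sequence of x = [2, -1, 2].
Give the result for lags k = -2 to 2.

r_xx[k] = sum_m x[m]*x[m+k], indexed from 0, for k = -2 to 2:
  r_xx[-2] = x[2]*x[0] = 4
  r_xx[-1] = x[1]*x[0] + x[2]*x[1] = -4
  r_xx[0] = x[0]*x[0] + x[1]*x[1] + x[2]*x[2] = 9
  r_xx[1] = x[0]*x[1] + x[1]*x[2] = -4
  r_xx[2] = x[0]*x[2] = 4
r_xx = [4, -4, 9, -4, 4]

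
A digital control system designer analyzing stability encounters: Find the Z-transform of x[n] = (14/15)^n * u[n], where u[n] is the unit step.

The Z-transform of a^n * u[n] is z/(z-a) for |z| > |a|.
Here a = 14/15, so X(z) = z/(z - (14/15)) = 15z/(15z - 14)
ROC: |z| > 14/15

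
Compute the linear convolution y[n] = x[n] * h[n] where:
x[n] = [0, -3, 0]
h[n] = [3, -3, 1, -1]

y[n] = sum_k x[k]*h[n-k]. Output length = len(x) + len(h) - 1 = 3 + 4 - 1 = 6.
y[0] = 0*3 = 0
y[1] = -3*3 + 0*-3 = -9
y[2] = 0*3 + -3*-3 + 0*1 = 9
y[3] = 0*-3 + -3*1 + 0*-1 = -3
y[4] = 0*1 + -3*-1 = 3
y[5] = 0*-1 = 0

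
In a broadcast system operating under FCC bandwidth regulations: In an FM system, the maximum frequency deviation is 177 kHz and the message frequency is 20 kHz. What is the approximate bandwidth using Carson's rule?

Carson's rule: BW = 2*(delta_f + f_m)
= 2*(177 + 20) kHz = 394 kHz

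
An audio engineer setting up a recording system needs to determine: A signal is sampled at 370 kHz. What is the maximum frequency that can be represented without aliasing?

The maximum frequency that can be represented without aliasing
is the Nyquist frequency: f_max = f_s / 2 = 370 kHz / 2 = 185 kHz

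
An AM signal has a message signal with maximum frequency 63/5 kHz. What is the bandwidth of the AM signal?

In AM (double-sideband), the bandwidth is twice the message frequency.
BW = 2 * f_m = 2 * 63/5 kHz = 126/5 kHz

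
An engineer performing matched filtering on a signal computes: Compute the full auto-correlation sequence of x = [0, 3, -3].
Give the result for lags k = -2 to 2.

r_xx[k] = sum_m x[m]*x[m+k], indexed from 0, for k = -2 to 2:
  r_xx[-2] = x[2]*x[0] = 0
  r_xx[-1] = x[1]*x[0] + x[2]*x[1] = -9
  r_xx[0] = x[0]*x[0] + x[1]*x[1] + x[2]*x[2] = 18
  r_xx[1] = x[0]*x[1] + x[1]*x[2] = -9
  r_xx[2] = x[0]*x[2] = 0
r_xx = [0, -9, 18, -9, 0]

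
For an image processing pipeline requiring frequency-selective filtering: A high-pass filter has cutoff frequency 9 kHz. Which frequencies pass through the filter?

A high-pass filter passes all frequencies above the cutoff frequency 9 kHz and attenuates lower frequencies.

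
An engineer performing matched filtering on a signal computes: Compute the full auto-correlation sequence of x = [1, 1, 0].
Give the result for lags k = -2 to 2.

r_xx[k] = sum_m x[m]*x[m+k], indexed from 0, for k = -2 to 2:
  r_xx[-2] = x[2]*x[0] = 0
  r_xx[-1] = x[1]*x[0] + x[2]*x[1] = 1
  r_xx[0] = x[0]*x[0] + x[1]*x[1] + x[2]*x[2] = 2
  r_xx[1] = x[0]*x[1] + x[1]*x[2] = 1
  r_xx[2] = x[0]*x[2] = 0
r_xx = [0, 1, 2, 1, 0]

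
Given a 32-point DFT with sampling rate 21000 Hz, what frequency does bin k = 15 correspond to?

The frequency of DFT bin k is: f_k = k * f_s / N
f_15 = 15 * 21000 / 32 = 39375/4 Hz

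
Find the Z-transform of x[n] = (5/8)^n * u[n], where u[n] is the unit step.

The Z-transform of a^n * u[n] is z/(z-a) for |z| > |a|.
Here a = 5/8, so X(z) = z/(z - (5/8)) = 8z/(8z - 5)
ROC: |z| > 5/8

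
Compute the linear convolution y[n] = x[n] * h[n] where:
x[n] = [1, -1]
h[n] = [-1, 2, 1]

y[n] = sum_k x[k]*h[n-k]. Output length = len(x) + len(h) - 1 = 2 + 3 - 1 = 4.
y[0] = 1*-1 = -1
y[1] = -1*-1 + 1*2 = 3
y[2] = -1*2 + 1*1 = -1
y[3] = -1*1 = -1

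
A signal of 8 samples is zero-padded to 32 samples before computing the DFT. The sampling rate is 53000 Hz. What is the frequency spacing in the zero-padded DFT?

Original DFT: N = 8, resolution = f_s/N = 53000/8 = 6625 Hz
Zero-padded DFT: N = 32, resolution = f_s/N = 53000/32 = 6625/4 Hz
Zero-padding interpolates the spectrum (finer frequency grid)
but does NOT improve the true spectral resolution (ability to resolve close frequencies).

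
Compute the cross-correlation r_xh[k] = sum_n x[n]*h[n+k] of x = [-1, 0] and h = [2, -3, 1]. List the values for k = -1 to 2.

Both sequences indexed from 0 and zero outside their support.
Lags with overlap: k = -1 to 2.
  r_xh[-1] = x[1]*h[0] = 0
  r_xh[0] = x[0]*h[0] + x[1]*h[1] = -2
  r_xh[1] = x[0]*h[1] + x[1]*h[2] = 3
  r_xh[2] = x[0]*h[2] = -1
r_xh = [0, -2, 3, -1] (for k = -1, ..., 2)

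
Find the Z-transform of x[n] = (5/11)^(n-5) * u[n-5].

Time-shifting property: if X(z) = Z{x[n]}, then Z{x[n-d]} = z^(-d) * X(z)
X(z) = z/(z - 5/11) for x[n] = (5/11)^n * u[n]
Z{x[n-5]} = z^(-5) * z/(z - 5/11) = z^(-4)/(z - 5/11)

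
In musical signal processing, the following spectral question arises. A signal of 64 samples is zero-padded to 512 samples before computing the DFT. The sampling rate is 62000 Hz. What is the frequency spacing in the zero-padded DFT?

Original DFT: N = 64, resolution = f_s/N = 62000/64 = 3875/4 Hz
Zero-padded DFT: N = 512, resolution = f_s/N = 62000/512 = 3875/32 Hz
Zero-padding interpolates the spectrum (finer frequency grid)
but does NOT improve the true spectral resolution (ability to resolve close frequencies).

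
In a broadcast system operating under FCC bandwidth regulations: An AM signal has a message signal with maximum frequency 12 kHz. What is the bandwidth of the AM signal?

In AM (double-sideband), the bandwidth is twice the message frequency.
BW = 2 * f_m = 2 * 12 kHz = 24 kHz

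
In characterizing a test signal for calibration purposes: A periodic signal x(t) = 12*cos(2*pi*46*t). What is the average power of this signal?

Average power of A*cos(wt) is A^2/2.
P = 12^2 / 2 = 144/2 = 72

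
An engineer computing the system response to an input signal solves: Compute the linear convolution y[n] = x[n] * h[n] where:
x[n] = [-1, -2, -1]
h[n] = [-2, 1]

y[n] = sum_k x[k]*h[n-k]. Output length = len(x) + len(h) - 1 = 3 + 2 - 1 = 4.
y[0] = -1*-2 = 2
y[1] = -2*-2 + -1*1 = 3
y[2] = -1*-2 + -2*1 = 0
y[3] = -1*1 = -1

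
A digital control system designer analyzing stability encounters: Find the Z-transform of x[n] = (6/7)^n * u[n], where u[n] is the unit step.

The Z-transform of a^n * u[n] is z/(z-a) for |z| > |a|.
Here a = 6/7, so X(z) = z/(z - (6/7)) = 7z/(7z - 6)
ROC: |z| > 6/7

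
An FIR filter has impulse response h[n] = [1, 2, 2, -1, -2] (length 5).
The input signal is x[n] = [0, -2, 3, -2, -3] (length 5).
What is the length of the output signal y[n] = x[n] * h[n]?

For linear convolution, the output length is:
len(y) = len(x) + len(h) - 1 = 5 + 5 - 1 = 9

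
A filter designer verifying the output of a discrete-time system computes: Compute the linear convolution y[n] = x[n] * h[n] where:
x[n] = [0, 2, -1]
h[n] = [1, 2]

y[n] = sum_k x[k]*h[n-k]. Output length = len(x) + len(h) - 1 = 3 + 2 - 1 = 4.
y[0] = 0*1 = 0
y[1] = 2*1 + 0*2 = 2
y[2] = -1*1 + 2*2 = 3
y[3] = -1*2 = -2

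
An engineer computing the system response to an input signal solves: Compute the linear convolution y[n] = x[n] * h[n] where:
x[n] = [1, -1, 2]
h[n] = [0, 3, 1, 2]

y[n] = sum_k x[k]*h[n-k]. Output length = len(x) + len(h) - 1 = 3 + 4 - 1 = 6.
y[0] = 1*0 = 0
y[1] = -1*0 + 1*3 = 3
y[2] = 2*0 + -1*3 + 1*1 = -2
y[3] = 2*3 + -1*1 + 1*2 = 7
y[4] = 2*1 + -1*2 = 0
y[5] = 2*2 = 4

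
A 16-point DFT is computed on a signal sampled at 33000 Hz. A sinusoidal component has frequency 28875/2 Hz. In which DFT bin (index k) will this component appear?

DFT frequency resolution = f_s/N = 33000/16 = 4125/2 Hz
Bin index k = f_signal / resolution = 28875/2 / 4125/2 = 7
The signal frequency 28875/2 Hz falls in DFT bin k = 7.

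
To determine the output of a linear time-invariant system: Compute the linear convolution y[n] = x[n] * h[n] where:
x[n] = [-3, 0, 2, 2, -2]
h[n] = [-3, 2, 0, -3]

y[n] = sum_k x[k]*h[n-k]. Output length = len(x) + len(h) - 1 = 5 + 4 - 1 = 8.
y[0] = -3*-3 = 9
y[1] = 0*-3 + -3*2 = -6
y[2] = 2*-3 + 0*2 + -3*0 = -6
y[3] = 2*-3 + 2*2 + 0*0 + -3*-3 = 7
y[4] = -2*-3 + 2*2 + 2*0 + 0*-3 = 10
y[5] = -2*2 + 2*0 + 2*-3 = -10
y[6] = -2*0 + 2*-3 = -6
y[7] = -2*-3 = 6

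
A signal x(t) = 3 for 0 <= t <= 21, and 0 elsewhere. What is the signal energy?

Energy = integral of |x(t)|^2 dt over the signal duration
= 3^2 * 21 = 9 * 21 = 189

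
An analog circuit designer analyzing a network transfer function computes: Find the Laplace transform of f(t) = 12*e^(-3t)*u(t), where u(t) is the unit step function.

Standard Laplace transform pair:
e^(-at)*u(t) <-> 1/(s+a)
With a = 3: L{12*e^(-3t)*u(t)} = 12/(s+3), ROC: Re(s) > -3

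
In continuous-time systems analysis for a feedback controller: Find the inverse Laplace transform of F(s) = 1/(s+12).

Standard pair: k/(s+a) <-> k*e^(-at)*u(t)
With k=1, a=12: f(t) = e^(-12t)*u(t)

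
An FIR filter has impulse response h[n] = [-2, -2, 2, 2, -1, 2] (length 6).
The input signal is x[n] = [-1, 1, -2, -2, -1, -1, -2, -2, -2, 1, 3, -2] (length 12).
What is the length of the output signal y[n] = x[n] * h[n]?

For linear convolution, the output length is:
len(y) = len(x) + len(h) - 1 = 12 + 6 - 1 = 17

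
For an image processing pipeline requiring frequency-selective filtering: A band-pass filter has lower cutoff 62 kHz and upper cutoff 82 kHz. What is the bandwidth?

Bandwidth = f_high - f_low
= 82 kHz - 62 kHz = 20 kHz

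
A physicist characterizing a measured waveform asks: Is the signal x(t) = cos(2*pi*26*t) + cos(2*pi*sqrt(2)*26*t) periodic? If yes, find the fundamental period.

f1 = 26 Hz, f2 = 26*sqrt(2) Hz
Ratio f2/f1 = sqrt(2), which is irrational.
Since the frequency ratio is irrational, no common period exists.
The signal is not periodic.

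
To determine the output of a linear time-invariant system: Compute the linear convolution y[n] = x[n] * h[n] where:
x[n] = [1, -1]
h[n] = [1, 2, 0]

y[n] = sum_k x[k]*h[n-k]. Output length = len(x) + len(h) - 1 = 2 + 3 - 1 = 4.
y[0] = 1*1 = 1
y[1] = -1*1 + 1*2 = 1
y[2] = -1*2 + 1*0 = -2
y[3] = -1*0 = 0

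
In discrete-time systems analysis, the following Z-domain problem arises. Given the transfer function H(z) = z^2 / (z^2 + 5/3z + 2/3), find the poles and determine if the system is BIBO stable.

Poles are roots of the denominator: z^2 + 5/3z + 2/3 = 0.
Quadratic formula: z = [-(5/3) +/- sqrt((5/3)^2 - 4*(2/3))] / 2
Discriminant = 25/9 - 8/3 = 1/9; sqrt = 1/3.
z = (-5/3 +/- 1/3) / 2 => z = -2/3 or z = -1.
|p1| = 1, |p2| = 2/3.
For BIBO stability, all poles must lie inside the unit circle (|p| < 1).
System is UNSTABLE since at least one |p| >= 1.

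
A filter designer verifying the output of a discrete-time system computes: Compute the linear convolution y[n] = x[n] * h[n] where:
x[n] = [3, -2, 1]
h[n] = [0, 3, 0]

y[n] = sum_k x[k]*h[n-k]. Output length = len(x) + len(h) - 1 = 3 + 3 - 1 = 5.
y[0] = 3*0 = 0
y[1] = -2*0 + 3*3 = 9
y[2] = 1*0 + -2*3 + 3*0 = -6
y[3] = 1*3 + -2*0 = 3
y[4] = 1*0 = 0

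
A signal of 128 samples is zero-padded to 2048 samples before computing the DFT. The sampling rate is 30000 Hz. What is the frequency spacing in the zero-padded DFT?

Original DFT: N = 128, resolution = f_s/N = 30000/128 = 1875/8 Hz
Zero-padded DFT: N = 2048, resolution = f_s/N = 30000/2048 = 1875/128 Hz
Zero-padding interpolates the spectrum (finer frequency grid)
but does NOT improve the true spectral resolution (ability to resolve close frequencies).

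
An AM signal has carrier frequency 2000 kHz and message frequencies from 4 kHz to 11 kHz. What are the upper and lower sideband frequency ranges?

Upper sideband (USB) = fc + [fm_low, fm_high] = 2000 + [4, 11] = [2004, 2011] kHz
Lower sideband (LSB) = fc - [fm_high, fm_low] = 2000 - [11, 4] = [1989, 1996] kHz
Total occupied spectrum: 1989 kHz to 2011 kHz (plus carrier at 2000 kHz)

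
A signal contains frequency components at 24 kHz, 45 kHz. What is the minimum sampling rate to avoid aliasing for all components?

The highest frequency component is f_max = 45 kHz.
Nyquist rate = 2 * f_max = 2 * 45 kHz = 90 kHz.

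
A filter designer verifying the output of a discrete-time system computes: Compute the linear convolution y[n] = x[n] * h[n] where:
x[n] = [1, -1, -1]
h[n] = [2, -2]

y[n] = sum_k x[k]*h[n-k]. Output length = len(x) + len(h) - 1 = 3 + 2 - 1 = 4.
y[0] = 1*2 = 2
y[1] = -1*2 + 1*-2 = -4
y[2] = -1*2 + -1*-2 = 0
y[3] = -1*-2 = 2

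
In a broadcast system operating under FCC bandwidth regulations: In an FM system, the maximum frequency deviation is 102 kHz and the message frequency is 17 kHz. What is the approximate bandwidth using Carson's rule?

Carson's rule: BW = 2*(delta_f + f_m)
= 2*(102 + 17) kHz = 238 kHz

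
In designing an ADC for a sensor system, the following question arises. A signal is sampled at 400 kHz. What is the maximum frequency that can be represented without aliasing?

The maximum frequency that can be represented without aliasing
is the Nyquist frequency: f_max = f_s / 2 = 400 kHz / 2 = 200 kHz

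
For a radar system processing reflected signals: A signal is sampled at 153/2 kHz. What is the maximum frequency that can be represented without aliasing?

The maximum frequency that can be represented without aliasing
is the Nyquist frequency: f_max = f_s / 2 = 153/2 kHz / 2 = 153/4 kHz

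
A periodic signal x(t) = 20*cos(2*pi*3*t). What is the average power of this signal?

Average power of A*cos(wt) is A^2/2.
P = 20^2 / 2 = 400/2 = 200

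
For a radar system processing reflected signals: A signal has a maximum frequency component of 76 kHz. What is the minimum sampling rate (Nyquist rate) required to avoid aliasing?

By the Nyquist-Shannon sampling theorem,
the minimum sampling rate (Nyquist rate) must be at least 2 * f_max.
Nyquist rate = 2 * 76 kHz = 152 kHz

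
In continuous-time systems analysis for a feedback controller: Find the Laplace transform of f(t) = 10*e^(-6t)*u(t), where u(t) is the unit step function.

Standard Laplace transform pair:
e^(-at)*u(t) <-> 1/(s+a)
With a = 6: L{10*e^(-6t)*u(t)} = 10/(s+6), ROC: Re(s) > -6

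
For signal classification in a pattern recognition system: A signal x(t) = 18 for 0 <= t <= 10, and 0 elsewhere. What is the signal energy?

Energy = integral of |x(t)|^2 dt over the signal duration
= 18^2 * 10 = 324 * 10 = 3240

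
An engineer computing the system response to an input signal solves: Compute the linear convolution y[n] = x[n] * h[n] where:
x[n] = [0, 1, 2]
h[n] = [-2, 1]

y[n] = sum_k x[k]*h[n-k]. Output length = len(x) + len(h) - 1 = 3 + 2 - 1 = 4.
y[0] = 0*-2 = 0
y[1] = 1*-2 + 0*1 = -2
y[2] = 2*-2 + 1*1 = -3
y[3] = 2*1 = 2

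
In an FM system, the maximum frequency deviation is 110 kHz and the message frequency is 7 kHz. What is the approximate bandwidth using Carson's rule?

Carson's rule: BW = 2*(delta_f + f_m)
= 2*(110 + 7) kHz = 234 kHz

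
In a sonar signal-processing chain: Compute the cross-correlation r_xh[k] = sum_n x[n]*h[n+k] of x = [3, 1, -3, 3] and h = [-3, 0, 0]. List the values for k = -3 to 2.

Both sequences indexed from 0 and zero outside their support.
Lags with overlap: k = -3 to 2.
  r_xh[-3] = x[3]*h[0] = -9
  r_xh[-2] = x[2]*h[0] + x[3]*h[1] = 9
  r_xh[-1] = x[1]*h[0] + x[2]*h[1] + x[3]*h[2] = -3
  r_xh[0] = x[0]*h[0] + x[1]*h[1] + x[2]*h[2] = -9
  r_xh[1] = x[0]*h[1] + x[1]*h[2] = 0
  r_xh[2] = x[0]*h[2] = 0
r_xh = [-9, 9, -3, -9, 0, 0] (for k = -3, ..., 2)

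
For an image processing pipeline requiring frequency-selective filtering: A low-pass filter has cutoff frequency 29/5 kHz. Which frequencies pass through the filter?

A low-pass filter passes all frequencies below the cutoff frequency 29/5 kHz and attenuates higher frequencies.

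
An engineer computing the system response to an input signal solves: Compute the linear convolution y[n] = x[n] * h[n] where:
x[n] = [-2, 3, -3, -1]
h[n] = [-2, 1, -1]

y[n] = sum_k x[k]*h[n-k]. Output length = len(x) + len(h) - 1 = 4 + 3 - 1 = 6.
y[0] = -2*-2 = 4
y[1] = 3*-2 + -2*1 = -8
y[2] = -3*-2 + 3*1 + -2*-1 = 11
y[3] = -1*-2 + -3*1 + 3*-1 = -4
y[4] = -1*1 + -3*-1 = 2
y[5] = -1*-1 = 1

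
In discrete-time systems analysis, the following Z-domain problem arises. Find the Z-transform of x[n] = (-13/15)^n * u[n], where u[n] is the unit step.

The Z-transform of a^n * u[n] is z/(z-a) for |z| > |a|.
Here a = -13/15, so X(z) = z/(z - (-13/15)) = 15z/(15z + 13)
ROC: |z| > 13/15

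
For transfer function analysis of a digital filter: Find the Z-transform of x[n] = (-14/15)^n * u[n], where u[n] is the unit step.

The Z-transform of a^n * u[n] is z/(z-a) for |z| > |a|.
Here a = -14/15, so X(z) = z/(z - (-14/15)) = 15z/(15z + 14)
ROC: |z| > 14/15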